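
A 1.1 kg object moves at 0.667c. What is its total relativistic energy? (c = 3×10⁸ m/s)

γ = 1/√(1 - 0.667²) = 1.342
mc² = 1.1 × (3×10⁸)² = 9.900×10¹⁶ J
E = γmc² = 1.342 × 9.900×10¹⁶ = 1.329×10¹⁷ J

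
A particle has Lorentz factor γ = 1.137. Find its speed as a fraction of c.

From γ = 1/√(1 - v²/c²):
1/γ² = 1/1.137² = 0.7735
v²/c² = 1 - 0.7735 = 0.2265
v/c = √(0.2265) = 0.4759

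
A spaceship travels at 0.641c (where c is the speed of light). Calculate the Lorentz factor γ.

v/c = 0.641, so (v/c)² = 0.410881
1 - (v/c)² = 0.589119
γ = 1/√(0.589119) = 1.303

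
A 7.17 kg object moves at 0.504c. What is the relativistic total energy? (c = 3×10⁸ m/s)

γ = 1/√(1 - 0.504²) = 1.1578
mc² = 7.17 × (3×10⁸)² = 6.453×10¹⁷ J
E = γmc² = 1.1578 × 6.453×10¹⁷ = 7.471×10¹⁷ J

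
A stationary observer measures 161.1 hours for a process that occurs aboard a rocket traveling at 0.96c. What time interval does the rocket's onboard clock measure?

Dilated time Δt = 161.1 hours
γ = 1/√(1 - 0.96²) = 3.571
Δt₀ = Δt/γ = 161.1/3.571 = 45.11 hours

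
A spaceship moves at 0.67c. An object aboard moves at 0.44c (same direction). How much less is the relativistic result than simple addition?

Classical: u' + v = 0.44 + 0.67 = 1.11c
Relativistic: u = (0.44 + 0.67)/(1 + 0.2948) = 1.11/1.2948 = 0.8573c
Difference: 1.11 - 0.8573 = 0.2527c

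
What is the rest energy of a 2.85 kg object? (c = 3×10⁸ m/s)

c² = (3×10⁸)² = 9.000×10¹⁶ m²/s²
E₀ = mc² = 2.85 × 9.000×10¹⁶ = 2.565×10¹⁷ J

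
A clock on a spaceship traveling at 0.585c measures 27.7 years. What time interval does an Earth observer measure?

Proper time Δt₀ = 27.7 years
γ = 1/√(1 - 0.585²) = 1.233
Δt = γΔt₀ = 1.233 × 27.7 = 34.15 years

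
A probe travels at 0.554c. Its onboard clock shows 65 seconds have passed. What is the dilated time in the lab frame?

Proper time Δt₀ = 65 seconds
γ = 1/√(1 - 0.554²) = 1.2012
Δt = γΔt₀ = 1.2012 × 65 = 78.08 seconds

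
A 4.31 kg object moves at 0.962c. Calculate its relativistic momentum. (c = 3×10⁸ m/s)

γ = 1/√(1 - 0.962²) = 3.662
v = 0.962 × 3×10⁸ = 2.886×10⁸ m/s
p = γmv = 3.662 × 4.31 × 2.886×10⁸ = 4.555×10⁹ kg·m/s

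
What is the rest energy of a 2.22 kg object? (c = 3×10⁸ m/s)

c² = (3×10⁸)² = 9.000×10¹⁶ m²/s²
E₀ = mc² = 2.22 × 9.000×10¹⁶ = 1.998×10¹⁷ J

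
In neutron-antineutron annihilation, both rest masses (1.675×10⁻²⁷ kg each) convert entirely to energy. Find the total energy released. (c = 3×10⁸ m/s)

Both particles have the same rest mass, so total mass = 2m
E = 2m·c² = 2 × 1.675×10⁻²⁷ × (3×10⁸)²
= 2 × 1.675×10⁻²⁷ × 9×10¹⁶
= 3.015×10⁻¹⁰ J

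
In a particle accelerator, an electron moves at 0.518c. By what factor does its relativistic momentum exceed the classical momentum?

p_rel = γmv, p_class = mv
Ratio = γ = 1/√(1 - 0.518²)
= 1/√(0.731676) = 1.169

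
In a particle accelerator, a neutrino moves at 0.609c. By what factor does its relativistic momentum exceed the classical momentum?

p_rel = γmv, p_class = mv
Ratio = γ = 1/√(1 - 0.609²)
= 1/√(0.629119) = 1.261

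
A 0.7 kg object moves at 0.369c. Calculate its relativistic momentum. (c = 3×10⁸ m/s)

γ = 1/√(1 - 0.369²) = 1.0759
v = 0.369 × 3×10⁸ = 1.107×10⁸ m/s
p = γmv = 1.0759 × 0.7 × 1.107×10⁸ = 8.337×10⁷ kg·m/s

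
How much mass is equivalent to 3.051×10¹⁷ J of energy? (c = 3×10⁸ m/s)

From E = mc², we get m = E/c²
c² = (3×10⁸)² = 9×10¹⁶ m²/s²
m = 3.051×10¹⁷ / 9×10¹⁶ = 3.390 kg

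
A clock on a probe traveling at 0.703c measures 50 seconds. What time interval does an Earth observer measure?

Proper time Δt₀ = 50 seconds
γ = 1/√(1 - 0.703²) = 1.406
Δt = γΔt₀ = 1.406 × 50 = 70.30 seconds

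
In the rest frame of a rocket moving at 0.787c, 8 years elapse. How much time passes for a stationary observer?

Proper time Δt₀ = 8 years
γ = 1/√(1 - 0.787²) = 1.621
Δt = γΔt₀ = 1.621 × 8 = 12.97 years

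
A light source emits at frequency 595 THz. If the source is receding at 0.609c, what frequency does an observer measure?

β = v/c = 0.609
(1-β)/(1+β) = 0.391/1.609 = 0.2430
Doppler factor = √(0.2430) = 0.4930
f_obs = 595 × 0.4930 = 293.3 THz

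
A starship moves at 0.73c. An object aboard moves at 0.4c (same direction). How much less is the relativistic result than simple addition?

Classical: u' + v = 0.4 + 0.73 = 1.13c
Relativistic: u = (0.4 + 0.73)/(1 + 0.292) = 1.13/1.292 = 0.8746c
Difference: 1.13 - 0.8746 = 0.2554c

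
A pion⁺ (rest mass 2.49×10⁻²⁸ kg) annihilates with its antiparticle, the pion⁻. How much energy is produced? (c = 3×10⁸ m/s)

Both particles have the same rest mass, so total mass = 2m
E = 2m·c² = 2 × 2.49×10⁻²⁸ × (3×10⁸)²
= 2 × 2.49×10⁻²⁸ × 9×10¹⁶
= 4.482×10⁻¹¹ J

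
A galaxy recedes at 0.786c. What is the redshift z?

β = 0.786
(1+β)/(1-β) = 1.786/0.214 = 8.346
√(8.346) = 2.889
z = 2.889 - 1 = 1.889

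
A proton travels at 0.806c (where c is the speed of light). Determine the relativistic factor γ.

v/c = 0.806, so (v/c)² = 0.649636
1 - (v/c)² = 0.350364
γ = 1/√(0.350364) = 1.689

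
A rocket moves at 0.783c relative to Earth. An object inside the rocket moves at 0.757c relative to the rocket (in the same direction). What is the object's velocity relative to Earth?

u = (u' + v)/(1 + u'v/c²)
Numerator: 0.757 + 0.783 = 1.54
Denominator: 1 + 0.592731 = 1.592731
u = 1.54/1.592731 = 0.9669c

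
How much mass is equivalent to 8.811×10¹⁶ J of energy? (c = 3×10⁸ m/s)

From E = mc², we get m = E/c²
c² = (3×10⁸)² = 9×10¹⁶ m²/s²
m = 8.811×10¹⁶ / 9×10¹⁶ = 0.9790 kg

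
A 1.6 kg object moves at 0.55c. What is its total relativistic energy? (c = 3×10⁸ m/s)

γ = 1/√(1 - 0.55²) = 1.197
mc² = 1.6 × (3×10⁸)² = 1.440×10¹⁷ J
E = γmc² = 1.197 × 1.440×10¹⁷ = 1.724×10¹⁷ J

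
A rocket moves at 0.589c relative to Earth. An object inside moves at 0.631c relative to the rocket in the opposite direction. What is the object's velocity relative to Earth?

Object's velocity in rocket frame is u' = -0.631c
u = (u' + v)/(1 + u'v/c²) = (v - 0.631)/(1 - 0.631·v/c²)
Numerator: 0.589 - 0.631 = -0.042
Denominator: 1 - 0.371659 = 0.628341
u = -0.042/0.628341 = -0.06684c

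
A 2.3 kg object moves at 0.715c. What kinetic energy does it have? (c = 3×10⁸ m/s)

γ = 1/√(1 - 0.715²) = 1.43036
γ - 1 = 0.43036
KE = (γ-1)mc² = 0.43036 × 2.3 × (3×10⁸)² = 8.908×10¹⁶ J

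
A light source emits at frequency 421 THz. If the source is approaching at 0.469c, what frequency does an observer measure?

β = v/c = 0.469
(1+β)/(1-β) = 1.469/0.531 = 2.7665
Doppler factor = √(2.7665) = 1.6633
f_obs = 421 × 1.6633 = 700.2 THz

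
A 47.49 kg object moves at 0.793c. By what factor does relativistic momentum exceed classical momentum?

p_rel = γmv, p_class = mv
Ratio = γ = 1/√(1 - 0.793²) = 1.641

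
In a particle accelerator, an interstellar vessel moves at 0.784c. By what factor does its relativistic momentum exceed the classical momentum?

p_rel = γmv, p_class = mv
Ratio = γ = 1/√(1 - 0.784²)
= 1/√(0.385344) = 1.611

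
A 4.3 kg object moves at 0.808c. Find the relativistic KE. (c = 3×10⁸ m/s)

γ = 1/√(1 - 0.808²) = 1.69727
γ - 1 = 0.69727
KE = (γ-1)mc² = 0.69727 × 4.3 × (3×10⁸)² = 2.698×10¹⁷ J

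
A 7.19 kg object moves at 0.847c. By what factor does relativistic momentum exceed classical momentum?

p_rel = γmv, p_class = mv
Ratio = γ = 1/√(1 - 0.847²) = 1.881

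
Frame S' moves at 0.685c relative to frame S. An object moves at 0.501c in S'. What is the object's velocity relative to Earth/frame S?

u = (u' + v)/(1 + u'v/c²)
Numerator: 0.501 + 0.685 = 1.186
Denominator: 1 + 0.343185 = 1.343185
u = 1.186/1.343185 = 0.8830c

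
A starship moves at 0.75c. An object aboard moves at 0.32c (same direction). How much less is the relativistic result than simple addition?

Classical: u' + v = 0.32 + 0.75 = 1.07c
Relativistic: u = (0.32 + 0.75)/(1 + 0.24) = 1.07/1.24 = 0.8629c
Difference: 1.07 - 0.8629 = 0.2071c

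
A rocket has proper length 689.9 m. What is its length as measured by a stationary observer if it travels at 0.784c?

Proper length L₀ = 689.9 m
γ = 1/√(1 - 0.784²) = 1.6109
L = L₀/γ = 689.9/1.6109 = 428.3 m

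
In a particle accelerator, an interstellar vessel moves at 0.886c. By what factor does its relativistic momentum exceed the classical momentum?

p_rel = γmv, p_class = mv
Ratio = γ = 1/√(1 - 0.886²)
= 1/√(0.215004) = 2.157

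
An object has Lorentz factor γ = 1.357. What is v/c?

From γ = 1/√(1 - v²/c²):
1/γ² = 1/1.357² = 0.54305
v²/c² = 1 - 0.54305 = 0.45695
v/c = √(0.45695) = 0.6760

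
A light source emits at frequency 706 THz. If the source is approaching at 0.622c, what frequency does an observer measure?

β = v/c = 0.622
(1+β)/(1-β) = 1.622/0.378 = 4.291
Doppler factor = √(4.291) = 2.071
f_obs = 706 × 2.071 = 1462 THz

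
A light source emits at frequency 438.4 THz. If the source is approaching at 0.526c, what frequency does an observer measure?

β = v/c = 0.526
(1+β)/(1-β) = 1.526/0.474 = 3.2194
Doppler factor = √(3.2194) = 1.7943
f_obs = 438.4 × 1.7943 = 786.6 THz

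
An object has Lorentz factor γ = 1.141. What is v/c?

From γ = 1/√(1 - v²/c²):
1/γ² = 1/1.141² = 0.76812
v²/c² = 1 - 0.76812 = 0.23188
v/c = √(0.23188) = 0.4815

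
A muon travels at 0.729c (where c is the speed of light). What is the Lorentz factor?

v/c = 0.729, so (v/c)² = 0.531441
1 - (v/c)² = 0.468559
γ = 1/√(0.468559) = 1.461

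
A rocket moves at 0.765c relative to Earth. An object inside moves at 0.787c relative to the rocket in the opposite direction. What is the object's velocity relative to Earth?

Object's velocity in rocket frame is u' = -0.787c
u = (u' + v)/(1 + u'v/c²) = (v - 0.787)/(1 - 0.787·v/c²)
Numerator: 0.765 - 0.787 = -0.022
Denominator: 1 - 0.602055 = 0.397945
u = -0.022/0.397945 = -0.05528c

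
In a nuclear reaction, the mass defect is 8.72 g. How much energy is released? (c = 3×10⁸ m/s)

Convert mass defect: Δm = 8.72 g = 0.00872 kg
E = Δm·c² = 0.00872 × (3×10⁸)²
= 0.00872 × 9×10¹⁶ = 7.848×10¹⁴ J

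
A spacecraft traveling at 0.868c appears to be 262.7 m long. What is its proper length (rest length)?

Contracted length L = 262.7 m
γ = 1/√(1 - 0.868²) = 2.0138
L₀ = γL = 2.0138 × 262.7 = 529.0 m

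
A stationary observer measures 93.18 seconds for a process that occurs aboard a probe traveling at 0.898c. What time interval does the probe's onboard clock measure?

Dilated time Δt = 93.18 seconds
γ = 1/√(1 - 0.898²) = 2.2728
Δt₀ = Δt/γ = 93.18/2.2728 = 41.00 seconds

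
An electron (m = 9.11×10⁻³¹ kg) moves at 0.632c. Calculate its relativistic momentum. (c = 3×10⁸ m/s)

γ = 1/√(1 - 0.632²) = 1.2904
v = 0.632 × 3×10⁸ = 1.896×10⁸ m/s
p = γmv = 1.2904 × 9.11×10⁻³¹ × 1.896×10⁸ = 2.229×10⁻²² kg·m/s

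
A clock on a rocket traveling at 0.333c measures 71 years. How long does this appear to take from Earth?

Proper time Δt₀ = 71 years
γ = 1/√(1 - 0.333²) = 1.0605
Δt = γΔt₀ = 1.0605 × 71 = 75.30 years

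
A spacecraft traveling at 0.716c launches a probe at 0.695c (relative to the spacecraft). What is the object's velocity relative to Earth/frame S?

u = (u' + v)/(1 + u'v/c²)
Numerator: 0.695 + 0.716 = 1.411
Denominator: 1 + 0.49762 = 1.49762
u = 1.411/1.49762 = 0.9422c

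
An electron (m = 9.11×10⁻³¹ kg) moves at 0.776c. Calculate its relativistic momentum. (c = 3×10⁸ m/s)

γ = 1/√(1 - 0.776²) = 1.58546
v = 0.776 × 3×10⁸ = 2.328×10⁸ m/s
p = γmv = 1.58546 × 9.11×10⁻³¹ × 2.328×10⁸ = 3.362×10⁻²² kg·m/s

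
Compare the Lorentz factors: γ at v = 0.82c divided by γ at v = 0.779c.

γ₁ = 1/√(1 - 0.82²) = 1.747
γ₂ = 1/√(1 - 0.779²) = 1.595
γ₁/γ₂ = 1.747/1.595 = 1.095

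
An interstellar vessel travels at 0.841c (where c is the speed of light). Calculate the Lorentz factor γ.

v/c = 0.841, so (v/c)² = 0.707281
1 - (v/c)² = 0.292719
γ = 1/√(0.292719) = 1.848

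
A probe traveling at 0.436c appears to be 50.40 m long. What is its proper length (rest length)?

Contracted length L = 50.40 m
γ = 1/√(1 - 0.436²) = 1.1112
L₀ = γL = 1.1112 × 50.40 = 56.00 m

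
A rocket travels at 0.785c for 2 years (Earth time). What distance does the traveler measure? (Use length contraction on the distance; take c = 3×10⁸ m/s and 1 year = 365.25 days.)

Earth distance: d = v × t = 0.785c × 2 yr = 1.4864×10¹⁶ m
γ = 1.6142
d' = d/γ = 1.4864×10¹⁶/1.6142 = 9.208×10¹⁵ m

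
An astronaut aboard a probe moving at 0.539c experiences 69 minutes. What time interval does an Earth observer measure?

Proper time Δt₀ = 69 minutes
γ = 1/√(1 - 0.539²) = 1.1872
Δt = γΔt₀ = 1.1872 × 69 = 81.92 minutes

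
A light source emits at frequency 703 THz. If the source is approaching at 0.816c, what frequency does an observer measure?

β = v/c = 0.816
(1+β)/(1-β) = 1.816/0.184 = 9.870
Doppler factor = √(9.870) = 3.142
f_obs = 703 × 3.142 = 2209 THz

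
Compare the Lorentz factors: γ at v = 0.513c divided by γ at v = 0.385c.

γ₁ = 1/√(1 - 0.513²) = 1.165
γ₂ = 1/√(1 - 0.385²) = 1.084
γ₁/γ₂ = 1.165/1.084 = 1.075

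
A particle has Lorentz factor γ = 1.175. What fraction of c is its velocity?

From γ = 1/√(1 - v²/c²):
1/γ² = 1/1.175² = 0.7243
v²/c² = 1 - 0.7243 = 0.2757
v/c = √(0.2757) = 0.5251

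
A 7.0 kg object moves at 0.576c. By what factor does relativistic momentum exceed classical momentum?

p_rel = γmv, p_class = mv
Ratio = γ = 1/√(1 - 0.576²) = 1.223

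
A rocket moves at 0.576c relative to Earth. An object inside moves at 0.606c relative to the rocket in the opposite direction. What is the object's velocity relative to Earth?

Object's velocity in rocket frame is u' = -0.606c
u = (u' + v)/(1 + u'v/c²) = (v - 0.606)/(1 - 0.606·v/c²)
Numerator: 0.576 - 0.606 = -0.03
Denominator: 1 - 0.349056 = 0.650944
u = -0.03/0.650944 = -0.04609c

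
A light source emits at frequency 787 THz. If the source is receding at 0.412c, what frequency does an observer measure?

β = v/c = 0.412
(1-β)/(1+β) = 0.588/1.412 = 0.4164
Doppler factor = √(0.4164) = 0.6453
f_obs = 787 × 0.6453 = 507.9 THz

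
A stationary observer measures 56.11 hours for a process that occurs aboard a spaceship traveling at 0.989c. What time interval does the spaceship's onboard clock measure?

Dilated time Δt = 56.11 hours
γ = 1/√(1 - 0.989²) = 6.7606
Δt₀ = Δt/γ = 56.11/6.7606 = 8.300 hours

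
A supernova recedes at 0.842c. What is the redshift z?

β = 0.842
(1+β)/(1-β) = 1.842/0.158 = 11.658
√(11.658) = 3.414
z = 3.414 - 1 = 2.414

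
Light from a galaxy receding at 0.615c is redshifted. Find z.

β = 0.615
(1+β)/(1-β) = 1.615/0.385 = 4.195
√(4.195) = 2.048
z = 2.048 - 1 = 1.048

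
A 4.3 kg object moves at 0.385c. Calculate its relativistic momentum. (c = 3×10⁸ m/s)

γ = 1/√(1 - 0.385²) = 1.0835
v = 0.385 × 3×10⁸ = 1.155×10⁸ m/s
p = γmv = 1.0835 × 4.3 × 1.155×10⁸ = 5.381×10⁸ kg·m/s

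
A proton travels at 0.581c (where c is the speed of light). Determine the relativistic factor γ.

v/c = 0.581, so (v/c)² = 0.337561
1 - (v/c)² = 0.662439
γ = 1/√(0.662439) = 1.229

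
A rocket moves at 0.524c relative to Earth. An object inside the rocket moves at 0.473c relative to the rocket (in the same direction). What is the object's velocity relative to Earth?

u = (u' + v)/(1 + u'v/c²)
Numerator: 0.473 + 0.524 = 0.997
Denominator: 1 + 0.247852 = 1.247852
u = 0.997/1.247852 = 0.7990c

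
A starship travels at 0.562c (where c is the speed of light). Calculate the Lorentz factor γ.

v/c = 0.562, so (v/c)² = 0.315844
1 - (v/c)² = 0.684156
γ = 1/√(0.684156) = 1.209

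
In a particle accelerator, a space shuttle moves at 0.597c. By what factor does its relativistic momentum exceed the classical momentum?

p_rel = γmv, p_class = mv
Ratio = γ = 1/√(1 - 0.597²)
= 1/√(0.643591) = 1.247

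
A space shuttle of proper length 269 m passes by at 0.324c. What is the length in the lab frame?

Proper length L₀ = 269 m
γ = 1/√(1 - 0.324²) = 1.057
L = L₀/γ = 269/1.057 = 254.5 m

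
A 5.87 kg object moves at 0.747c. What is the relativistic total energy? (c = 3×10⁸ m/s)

γ = 1/√(1 - 0.747²) = 1.504
mc² = 5.87 × (3×10⁸)² = 5.283×10¹⁷ J
E = γmc² = 1.504 × 5.283×10¹⁷ = 7.946×10¹⁷ J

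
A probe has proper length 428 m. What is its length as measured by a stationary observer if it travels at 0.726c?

Proper length L₀ = 428 m
γ = 1/√(1 - 0.726²) = 1.4541
L = L₀/γ = 428/1.4541 = 294.3 m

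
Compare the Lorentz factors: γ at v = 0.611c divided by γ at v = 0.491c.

γ₁ = 1/√(1 - 0.611²) = 1.263
γ₂ = 1/√(1 - 0.491²) = 1.148
γ₁/γ₂ = 1.263/1.148 = 1.100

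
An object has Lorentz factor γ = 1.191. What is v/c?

From γ = 1/√(1 - v²/c²):
1/γ² = 1/1.191² = 0.70498
v²/c² = 1 - 0.70498 = 0.29502
v/c = √(0.29502) = 0.5432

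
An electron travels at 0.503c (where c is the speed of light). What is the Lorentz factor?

v/c = 0.503, so (v/c)² = 0.253009
1 - (v/c)² = 0.746991
γ = 1/√(0.746991) = 1.157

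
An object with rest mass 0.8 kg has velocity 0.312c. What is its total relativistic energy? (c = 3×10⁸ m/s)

γ = 1/√(1 - 0.312²) = 1.0525
mc² = 0.8 × (3×10⁸)² = 7.200×10¹⁶ J
E = γmc² = 1.0525 × 7.200×10¹⁶ = 7.578×10¹⁶ J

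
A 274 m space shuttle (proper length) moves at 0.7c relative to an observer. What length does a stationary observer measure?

Proper length L₀ = 274 m
γ = 1/√(1 - 0.7²) = 1.400
L = L₀/γ = 274/1.400 = 195.7 m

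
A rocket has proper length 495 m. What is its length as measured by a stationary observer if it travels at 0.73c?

Proper length L₀ = 495 m
γ = 1/√(1 - 0.73²) = 1.463
L = L₀/γ = 495/1.463 = 338.3 m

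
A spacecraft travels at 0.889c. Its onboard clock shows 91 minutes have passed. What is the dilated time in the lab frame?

Proper time Δt₀ = 91 minutes
γ = 1/√(1 - 0.889²) = 2.184
Δt = γΔt₀ = 2.184 × 91 = 198.7 minutes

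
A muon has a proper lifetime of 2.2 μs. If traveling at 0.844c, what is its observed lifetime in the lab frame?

Proper lifetime τ₀ = 2.2 μs
γ = 1/√(1 - 0.844²) = 1.8645
τ = γτ₀ = 1.8645 × 2.2 μs = 4.102 μs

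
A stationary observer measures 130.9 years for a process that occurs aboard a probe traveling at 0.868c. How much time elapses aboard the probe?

Dilated time Δt = 130.9 years
γ = 1/√(1 - 0.868²) = 2.014
Δt₀ = Δt/γ = 130.9/2.014 = 65.00 years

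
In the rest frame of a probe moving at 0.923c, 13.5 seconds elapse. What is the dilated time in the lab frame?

Proper time Δt₀ = 13.5 seconds
γ = 1/√(1 - 0.923²) = 2.5988
Δt = γΔt₀ = 2.5988 × 13.5 = 35.08 seconds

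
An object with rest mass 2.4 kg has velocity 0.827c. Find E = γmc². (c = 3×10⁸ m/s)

γ = 1/√(1 - 0.827²) = 1.7787
mc² = 2.4 × (3×10⁸)² = 2.160×10¹⁷ J
E = γmc² = 1.7787 × 2.160×10¹⁷ = 3.842×10¹⁷ J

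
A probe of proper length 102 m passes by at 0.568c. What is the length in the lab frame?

Proper length L₀ = 102 m
γ = 1/√(1 - 0.568²) = 1.215
L = L₀/γ = 102/1.215 = 83.95 m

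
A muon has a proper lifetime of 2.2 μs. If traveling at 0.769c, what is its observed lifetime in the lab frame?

Proper lifetime τ₀ = 2.2 μs
γ = 1/√(1 - 0.769²) = 1.56434
τ = γτ₀ = 1.56434 × 2.2 μs = 3.442 μs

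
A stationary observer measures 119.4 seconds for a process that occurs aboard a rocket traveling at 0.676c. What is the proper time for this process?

Dilated time Δt = 119.4 seconds
γ = 1/√(1 - 0.676²) = 1.357
Δt₀ = Δt/γ = 119.4/1.357 = 87.99 seconds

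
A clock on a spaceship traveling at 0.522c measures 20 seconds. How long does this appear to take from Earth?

Proper time Δt₀ = 20 seconds
γ = 1/√(1 - 0.522²) = 1.1724
Δt = γΔt₀ = 1.1724 × 20 = 23.45 seconds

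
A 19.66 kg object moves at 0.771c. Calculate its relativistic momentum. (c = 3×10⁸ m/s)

γ = 1/√(1 - 0.771²) = 1.5703
v = 0.771 × 3×10⁸ = 2.313×10⁸ m/s
p = γmv = 1.5703 × 19.66 × 2.313×10⁸ = 7.141×10⁹ kg·m/s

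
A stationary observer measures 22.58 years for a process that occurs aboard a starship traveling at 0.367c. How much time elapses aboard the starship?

Dilated time Δt = 22.58 years
γ = 1/√(1 - 0.367²) = 1.075
Δt₀ = Δt/γ = 22.58/1.075 = 21.00 years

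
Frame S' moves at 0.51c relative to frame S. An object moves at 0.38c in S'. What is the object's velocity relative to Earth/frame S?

u = (u' + v)/(1 + u'v/c²)
Numerator: 0.38 + 0.51 = 0.89
Denominator: 1 + 0.1938 = 1.1938
u = 0.89/1.1938 = 0.7455c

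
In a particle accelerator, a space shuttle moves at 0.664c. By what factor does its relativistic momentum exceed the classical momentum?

p_rel = γmv, p_class = mv
Ratio = γ = 1/√(1 - 0.664²)
= 1/√(0.559104) = 1.337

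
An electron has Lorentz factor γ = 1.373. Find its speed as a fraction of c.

From γ = 1/√(1 - v²/c²):
1/γ² = 1/1.373² = 0.5305
v²/c² = 1 - 0.5305 = 0.4695
v/c = √(0.4695) = 0.6852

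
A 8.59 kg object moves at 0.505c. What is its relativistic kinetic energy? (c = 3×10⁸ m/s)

γ = 1/√(1 - 0.505²) = 1.1586
γ - 1 = 0.1586
KE = (γ-1)mc² = 0.1586 × 8.59 × (3×10⁸)² = 1.226×10¹⁷ J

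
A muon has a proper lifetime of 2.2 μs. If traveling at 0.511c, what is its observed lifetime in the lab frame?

Proper lifetime τ₀ = 2.2 μs
γ = 1/√(1 - 0.511²) = 1.163
τ = γτ₀ = 1.163 × 2.2 μs = 2.559 μs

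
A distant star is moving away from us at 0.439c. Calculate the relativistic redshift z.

β = 0.439
(1+β)/(1-β) = 1.439/0.561 = 2.565
√(2.565) = 1.6016
z = 1.6016 - 1 = 0.6016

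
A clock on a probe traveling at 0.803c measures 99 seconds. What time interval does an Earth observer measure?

Proper time Δt₀ = 99 seconds
γ = 1/√(1 - 0.803²) = 1.678
Δt = γΔt₀ = 1.678 × 99 = 166.1 seconds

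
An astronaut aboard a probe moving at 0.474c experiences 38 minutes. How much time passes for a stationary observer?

Proper time Δt₀ = 38 minutes
γ = 1/√(1 - 0.474²) = 1.1357
Δt = γΔt₀ = 1.1357 × 38 = 43.16 minutes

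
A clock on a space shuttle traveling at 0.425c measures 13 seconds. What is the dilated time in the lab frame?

Proper time Δt₀ = 13 seconds
γ = 1/√(1 - 0.425²) = 1.1047
Δt = γΔt₀ = 1.1047 × 13 = 14.36 seconds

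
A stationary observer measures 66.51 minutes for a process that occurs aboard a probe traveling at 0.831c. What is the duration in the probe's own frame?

Dilated time Δt = 66.51 minutes
γ = 1/√(1 - 0.831²) = 1.7977
Δt₀ = Δt/γ = 66.51/1.7977 = 37.00 minutes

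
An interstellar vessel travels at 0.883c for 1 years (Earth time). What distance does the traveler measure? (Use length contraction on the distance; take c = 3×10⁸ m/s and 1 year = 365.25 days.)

Earth distance: d = v × t = 0.883c × 1 yr = 8.3596×10¹⁵ m
γ = 2.1305
d' = d/γ = 8.3596×10¹⁵/2.1305 = 3.924×10¹⁵ m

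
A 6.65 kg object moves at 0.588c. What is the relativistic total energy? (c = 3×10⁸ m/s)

γ = 1/√(1 - 0.588²) = 1.2363
mc² = 6.65 × (3×10⁸)² = 5.985×10¹⁷ J
E = γmc² = 1.2363 × 5.985×10¹⁷ = 7.399×10¹⁷ J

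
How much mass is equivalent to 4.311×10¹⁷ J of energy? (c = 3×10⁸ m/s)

From E = mc², we get m = E/c²
c² = (3×10⁸)² = 9×10¹⁶ m²/s²
m = 4.311×10¹⁷ / 9×10¹⁶ = 4.790 kg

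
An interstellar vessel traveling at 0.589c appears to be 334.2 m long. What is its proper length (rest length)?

Contracted length L = 334.2 m
γ = 1/√(1 - 0.589²) = 1.2374
L₀ = γL = 1.2374 × 334.2 = 413.5 m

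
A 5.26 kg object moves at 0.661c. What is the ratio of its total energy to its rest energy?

E = γmc², E₀ = mc²
E/E₀ = γ = 1/√(1 - 0.661²) = 1.333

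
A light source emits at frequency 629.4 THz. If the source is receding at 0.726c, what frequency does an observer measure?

β = v/c = 0.726
(1-β)/(1+β) = 0.274/1.726 = 0.1587
Doppler factor = √(0.1587) = 0.3984
f_obs = 629.4 × 0.3984 = 250.8 THz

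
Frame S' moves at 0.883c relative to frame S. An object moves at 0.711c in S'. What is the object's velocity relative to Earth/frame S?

u = (u' + v)/(1 + u'v/c²)
Numerator: 0.711 + 0.883 = 1.594
Denominator: 1 + 0.627813 = 1.627813
u = 1.594/1.627813 = 0.9792c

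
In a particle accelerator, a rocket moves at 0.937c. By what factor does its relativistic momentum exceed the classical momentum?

p_rel = γmv, p_class = mv
Ratio = γ = 1/√(1 - 0.937²)
= 1/√(0.122031) = 2.863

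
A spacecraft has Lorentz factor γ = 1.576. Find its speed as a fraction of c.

From γ = 1/√(1 - v²/c²):
1/γ² = 1/1.576² = 0.4026
v²/c² = 1 - 0.4026 = 0.5974
v/c = √(0.5974) = 0.7729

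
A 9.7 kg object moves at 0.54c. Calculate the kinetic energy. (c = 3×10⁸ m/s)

γ = 1/√(1 - 0.54²) = 1.1881
γ - 1 = 0.1881
KE = (γ-1)mc² = 0.1881 × 9.7 × (3×10⁸)² = 1.642×10¹⁷ J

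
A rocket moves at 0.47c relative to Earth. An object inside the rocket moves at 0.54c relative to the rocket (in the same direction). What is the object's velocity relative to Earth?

u = (u' + v)/(1 + u'v/c²)
Numerator: 0.54 + 0.47 = 1.01
Denominator: 1 + 0.2538 = 1.2538
u = 1.01/1.2538 = 0.8056c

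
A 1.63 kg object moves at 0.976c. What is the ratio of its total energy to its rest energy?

E = γmc², E₀ = mc²
E/E₀ = γ = 1/√(1 - 0.976²) = 4.592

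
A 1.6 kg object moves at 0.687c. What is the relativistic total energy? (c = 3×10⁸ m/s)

γ = 1/√(1 - 0.687²) = 1.3762
mc² = 1.6 × (3×10⁸)² = 1.440×10¹⁷ J
E = γmc² = 1.3762 × 1.440×10¹⁷ = 1.982×10¹⁷ J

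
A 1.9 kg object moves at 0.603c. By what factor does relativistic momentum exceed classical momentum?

p_rel = γmv, p_class = mv
Ratio = γ = 1/√(1 - 0.603²) = 1.254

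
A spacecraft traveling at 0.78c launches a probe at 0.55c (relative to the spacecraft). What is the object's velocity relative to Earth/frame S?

u = (u' + v)/(1 + u'v/c²)
Numerator: 0.55 + 0.78 = 1.33
Denominator: 1 + 0.429 = 1.429
u = 1.33/1.429 = 0.9307c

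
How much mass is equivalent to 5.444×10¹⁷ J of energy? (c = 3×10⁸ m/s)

From E = mc², we get m = E/c²
c² = (3×10⁸)² = 9×10¹⁶ m²/s²
m = 5.444×10¹⁷ / 9×10¹⁶ = 6.049 kg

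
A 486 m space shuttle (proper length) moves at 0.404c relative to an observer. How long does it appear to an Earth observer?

Proper length L₀ = 486 m
γ = 1/√(1 - 0.404²) = 1.093
L = L₀/γ = 486/1.093 = 444.6 m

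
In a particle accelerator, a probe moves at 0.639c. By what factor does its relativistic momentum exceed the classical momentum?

p_rel = γmv, p_class = mv
Ratio = γ = 1/√(1 - 0.639²)
= 1/√(0.591679) = 1.300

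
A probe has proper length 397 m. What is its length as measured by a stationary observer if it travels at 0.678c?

Proper length L₀ = 397 m
γ = 1/√(1 - 0.678²) = 1.3604
L = L₀/γ = 397/1.3604 = 291.8 m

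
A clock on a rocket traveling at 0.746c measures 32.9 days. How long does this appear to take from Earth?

Proper time Δt₀ = 32.9 days
γ = 1/√(1 - 0.746²) = 1.5016
Δt = γΔt₀ = 1.5016 × 32.9 = 49.40 days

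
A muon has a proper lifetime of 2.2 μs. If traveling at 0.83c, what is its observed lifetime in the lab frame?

Proper lifetime τ₀ = 2.2 μs
γ = 1/√(1 - 0.83²) = 1.7929
τ = γτ₀ = 1.7929 × 2.2 μs = 3.944 μs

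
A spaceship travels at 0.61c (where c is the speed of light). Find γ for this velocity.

v/c = 0.61, so (v/c)² = 0.3721
1 - (v/c)² = 0.6279
γ = 1/√(0.6279) = 1.262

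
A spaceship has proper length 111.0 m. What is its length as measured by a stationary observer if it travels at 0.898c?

Proper length L₀ = 111.0 m
γ = 1/√(1 - 0.898²) = 2.2728
L = L₀/γ = 111.0/2.2728 = 48.84 m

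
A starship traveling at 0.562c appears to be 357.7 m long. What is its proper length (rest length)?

Contracted length L = 357.7 m
γ = 1/√(1 - 0.562²) = 1.209
L₀ = γL = 1.209 × 357.7 = 432.5 m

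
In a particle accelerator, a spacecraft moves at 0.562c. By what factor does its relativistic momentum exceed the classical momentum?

p_rel = γmv, p_class = mv
Ratio = γ = 1/√(1 - 0.562²)
= 1/√(0.684156) = 1.209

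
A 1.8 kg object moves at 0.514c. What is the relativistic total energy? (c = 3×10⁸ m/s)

γ = 1/√(1 - 0.514²) = 1.166
mc² = 1.8 × (3×10⁸)² = 1.620×10¹⁷ J
E = γmc² = 1.166 × 1.620×10¹⁷ = 1.889×10¹⁷ J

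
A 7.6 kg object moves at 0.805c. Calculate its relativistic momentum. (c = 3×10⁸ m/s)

γ = 1/√(1 - 0.805²) = 1.686
v = 0.805 × 3×10⁸ = 2.415×10⁸ m/s
p = γmv = 1.686 × 7.6 × 2.415×10⁸ = 3.094×10⁹ kg·m/s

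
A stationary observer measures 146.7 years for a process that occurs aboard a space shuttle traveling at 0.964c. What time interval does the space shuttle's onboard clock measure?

Dilated time Δt = 146.7 years
γ = 1/√(1 - 0.964²) = 3.761
Δt₀ = Δt/γ = 146.7/3.761 = 39.01 years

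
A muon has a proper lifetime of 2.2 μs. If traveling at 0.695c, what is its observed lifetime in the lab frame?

Proper lifetime τ₀ = 2.2 μs
γ = 1/√(1 - 0.695²) = 1.391
τ = γτ₀ = 1.391 × 2.2 μs = 3.060 μs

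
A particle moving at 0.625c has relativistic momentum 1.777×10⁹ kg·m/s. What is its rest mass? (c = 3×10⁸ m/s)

γ = 1/√(1 - 0.625²) = 1.281
v = 0.625 × 3×10⁸ = 1.875×10⁸ m/s
m = p/(γv) = 1.777×10⁹/(1.281 × 1.875×10⁸) = 7.398 kg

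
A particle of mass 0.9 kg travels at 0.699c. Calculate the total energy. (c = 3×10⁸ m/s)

γ = 1/√(1 - 0.699²) = 1.3984
mc² = 0.9 × (3×10⁸)² = 8.100×10¹⁶ J
E = γmc² = 1.3984 × 8.100×10¹⁶ = 1.133×10¹⁷ J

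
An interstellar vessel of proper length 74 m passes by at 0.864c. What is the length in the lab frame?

Proper length L₀ = 74 m
γ = 1/√(1 - 0.864²) = 1.986
L = L₀/γ = 74/1.986 = 37.26 m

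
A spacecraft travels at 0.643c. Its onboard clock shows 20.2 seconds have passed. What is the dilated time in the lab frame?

Proper time Δt₀ = 20.2 seconds
γ = 1/√(1 - 0.643²) = 1.306
Δt = γΔt₀ = 1.306 × 20.2 = 26.38 seconds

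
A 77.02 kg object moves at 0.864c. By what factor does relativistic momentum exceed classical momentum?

p_rel = γmv, p_class = mv
Ratio = γ = 1/√(1 - 0.864²) = 1.986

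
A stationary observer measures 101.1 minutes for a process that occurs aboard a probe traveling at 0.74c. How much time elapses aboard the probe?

Dilated time Δt = 101.1 minutes
γ = 1/√(1 - 0.74²) = 1.4868
Δt₀ = Δt/γ = 101.1/1.4868 = 68.00 minutes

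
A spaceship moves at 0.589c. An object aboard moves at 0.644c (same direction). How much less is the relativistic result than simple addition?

Classical: u' + v = 0.644 + 0.589 = 1.233c
Relativistic: u = (0.644 + 0.589)/(1 + 0.379316) = 1.233/1.379316 = 0.8939c
Difference: 1.233 - 0.8939 = 0.3391c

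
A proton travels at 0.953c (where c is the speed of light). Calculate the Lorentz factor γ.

v/c = 0.953, so (v/c)² = 0.908209
1 - (v/c)² = 0.091791
γ = 1/√(0.091791) = 3.301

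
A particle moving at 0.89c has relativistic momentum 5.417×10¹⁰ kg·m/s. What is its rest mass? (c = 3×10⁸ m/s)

γ = 1/√(1 - 0.89²) = 2.193
v = 0.89 × 3×10⁸ = 2.670×10⁸ m/s
m = p/(γv) = 5.417×10¹⁰/(2.193 × 2.670×10⁸) = 92.51 kg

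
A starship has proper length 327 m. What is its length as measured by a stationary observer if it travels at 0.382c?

Proper length L₀ = 327 m
γ = 1/√(1 - 0.382²) = 1.082
L = L₀/γ = 327/1.082 = 302.2 m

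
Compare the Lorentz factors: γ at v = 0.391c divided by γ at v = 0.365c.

γ₁ = 1/√(1 - 0.391²) = 1.0865
γ₂ = 1/√(1 - 0.365²) = 1.0741
γ₁/γ₂ = 1.0865/1.0741 = 1.012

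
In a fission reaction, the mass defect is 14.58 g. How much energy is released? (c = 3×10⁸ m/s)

Convert mass defect: Δm = 14.58 g = 0.01458 kg
E = Δm·c² = 0.01458 × (3×10⁸)²
= 0.01458 × 9×10¹⁶ = 1.312×10¹⁵ J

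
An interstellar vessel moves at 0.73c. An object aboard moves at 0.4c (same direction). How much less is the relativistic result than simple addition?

Classical: u' + v = 0.4 + 0.73 = 1.13c
Relativistic: u = (0.4 + 0.73)/(1 + 0.292) = 1.13/1.292 = 0.8746c
Difference: 1.13 - 0.8746 = 0.2554c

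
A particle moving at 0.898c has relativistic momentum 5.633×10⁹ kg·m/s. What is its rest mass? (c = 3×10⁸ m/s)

γ = 1/√(1 - 0.898²) = 2.2728
v = 0.898 × 3×10⁸ = 2.694×10⁸ m/s
m = p/(γv) = 5.633×10⁹/(2.2728 × 2.694×10⁸) = 9.200 kg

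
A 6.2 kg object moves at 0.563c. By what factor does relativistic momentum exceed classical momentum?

p_rel = γmv, p_class = mv
Ratio = γ = 1/√(1 - 0.563²) = 1.210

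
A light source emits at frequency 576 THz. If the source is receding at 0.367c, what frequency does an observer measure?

β = v/c = 0.367
(1-β)/(1+β) = 0.633/1.367 = 0.4631
Doppler factor = √(0.4631) = 0.6805
f_obs = 576 × 0.6805 = 392.0 THz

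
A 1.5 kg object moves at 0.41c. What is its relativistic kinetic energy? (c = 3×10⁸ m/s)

γ = 1/√(1 - 0.41²) = 1.09639
γ - 1 = 0.09639
KE = (γ-1)mc² = 0.09639 × 1.5 × (3×10⁸)² = 1.301×10¹⁶ J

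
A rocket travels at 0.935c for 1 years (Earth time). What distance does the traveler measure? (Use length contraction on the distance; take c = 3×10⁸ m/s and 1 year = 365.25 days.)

Earth distance: d = v × t = 0.935c × 1 yr = 8.852×10¹⁵ m
γ = 2.820
d' = d/γ = 8.852×10¹⁵/2.820 = 3.139×10¹⁵ m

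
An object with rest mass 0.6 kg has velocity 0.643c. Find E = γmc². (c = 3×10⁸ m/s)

γ = 1/√(1 - 0.643²) = 1.3057
mc² = 0.6 × (3×10⁸)² = 5.400×10¹⁶ J
E = γmc² = 1.3057 × 5.400×10¹⁶ = 7.051×10¹⁶ J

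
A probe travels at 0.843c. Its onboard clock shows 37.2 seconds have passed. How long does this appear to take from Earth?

Proper time Δt₀ = 37.2 seconds
γ = 1/√(1 - 0.843²) = 1.85903
Δt = γΔt₀ = 1.85903 × 37.2 = 69.16 seconds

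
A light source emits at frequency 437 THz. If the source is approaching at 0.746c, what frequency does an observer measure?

β = v/c = 0.746
(1+β)/(1-β) = 1.746/0.254 = 6.874
Doppler factor = √(6.874) = 2.622
f_obs = 437 × 2.622 = 1146 THz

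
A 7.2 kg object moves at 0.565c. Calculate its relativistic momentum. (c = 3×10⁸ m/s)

γ = 1/√(1 - 0.565²) = 1.212
v = 0.565 × 3×10⁸ = 1.695×10⁸ m/s
p = γmv = 1.212 × 7.2 × 1.695×10⁸ = 1.479×10⁹ kg·m/s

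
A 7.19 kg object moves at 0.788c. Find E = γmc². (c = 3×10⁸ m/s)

γ = 1/√(1 - 0.788²) = 1.624
mc² = 7.19 × (3×10⁸)² = 6.471×10¹⁷ J
E = γmc² = 1.624 × 6.471×10¹⁷ = 1.051×10¹⁸ J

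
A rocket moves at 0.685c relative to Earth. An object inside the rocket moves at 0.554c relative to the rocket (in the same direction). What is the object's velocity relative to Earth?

u = (u' + v)/(1 + u'v/c²)
Numerator: 0.554 + 0.685 = 1.239
Denominator: 1 + 0.37949 = 1.37949
u = 1.239/1.37949 = 0.8982c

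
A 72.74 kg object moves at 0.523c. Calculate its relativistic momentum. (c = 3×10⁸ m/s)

γ = 1/√(1 - 0.523²) = 1.173
v = 0.523 × 3×10⁸ = 1.569×10⁸ m/s
p = γmv = 1.173 × 72.74 × 1.569×10⁸ = 1.339×10¹⁰ kg·m/s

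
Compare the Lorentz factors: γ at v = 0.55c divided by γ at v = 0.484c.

γ₁ = 1/√(1 - 0.55²) = 1.1974
γ₂ = 1/√(1 - 0.484²) = 1.1428
γ₁/γ₂ = 1.1974/1.1428 = 1.048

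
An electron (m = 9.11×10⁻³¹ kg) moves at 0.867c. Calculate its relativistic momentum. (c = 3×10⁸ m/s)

γ = 1/√(1 - 0.867²) = 2.0068
v = 0.867 × 3×10⁸ = 2.601×10⁸ m/s
p = γmv = 2.0068 × 9.11×10⁻³¹ × 2.601×10⁸ = 4.755×10⁻²² kg·m/s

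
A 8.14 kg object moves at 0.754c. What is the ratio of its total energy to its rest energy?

E = γmc², E₀ = mc²
E/E₀ = γ = 1/√(1 - 0.754²) = 1.522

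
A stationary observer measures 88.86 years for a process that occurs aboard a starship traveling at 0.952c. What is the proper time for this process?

Dilated time Δt = 88.86 years
γ = 1/√(1 - 0.952²) = 3.267
Δt₀ = Δt/γ = 88.86/3.267 = 27.20 years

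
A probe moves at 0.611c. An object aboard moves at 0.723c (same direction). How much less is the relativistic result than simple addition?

Classical: u' + v = 0.723 + 0.611 = 1.334c
Relativistic: u = (0.723 + 0.611)/(1 + 0.441753) = 1.334/1.441753 = 0.9253c
Difference: 1.334 - 0.9253 = 0.4087c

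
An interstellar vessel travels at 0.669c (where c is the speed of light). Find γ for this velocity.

v/c = 0.669, so (v/c)² = 0.447561
1 - (v/c)² = 0.552439
γ = 1/√(0.552439) = 1.345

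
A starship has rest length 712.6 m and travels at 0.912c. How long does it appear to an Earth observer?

Proper length L₀ = 712.6 m
γ = 1/√(1 - 0.912²) = 2.438
L = L₀/γ = 712.6/2.438 = 292.3 m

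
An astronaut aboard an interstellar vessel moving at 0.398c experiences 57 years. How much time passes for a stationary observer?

Proper time Δt₀ = 57 years
γ = 1/√(1 - 0.398²) = 1.090
Δt = γΔt₀ = 1.090 × 57 = 62.13 years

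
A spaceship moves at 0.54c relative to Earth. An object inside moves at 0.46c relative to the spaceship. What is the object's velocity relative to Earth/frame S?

u = (u' + v)/(1 + u'v/c²)
Numerator: 0.46 + 0.54 = 1
Denominator: 1 + 0.2484 = 1.2484
u = 1/1.2484 = 0.8010c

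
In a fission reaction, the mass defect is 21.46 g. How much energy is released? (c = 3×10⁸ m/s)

Convert mass defect: Δm = 21.46 g = 0.02146 kg
E = Δm·c² = 0.02146 × (3×10⁸)²
= 0.02146 × 9×10¹⁶ = 1.931×10¹⁵ J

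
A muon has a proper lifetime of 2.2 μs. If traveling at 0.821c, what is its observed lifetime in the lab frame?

Proper lifetime τ₀ = 2.2 μs
γ = 1/√(1 - 0.821²) = 1.7515
τ = γτ₀ = 1.7515 × 2.2 μs = 3.853 μs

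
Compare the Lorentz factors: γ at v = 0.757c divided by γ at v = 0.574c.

γ₁ = 1/√(1 - 0.757²) = 1.530
γ₂ = 1/√(1 - 0.574²) = 1.221
γ₁/γ₂ = 1.530/1.221 = 1.253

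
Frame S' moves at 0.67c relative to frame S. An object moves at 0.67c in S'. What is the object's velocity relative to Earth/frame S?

u = (u' + v)/(1 + u'v/c²)
Numerator: 0.67 + 0.67 = 1.34
Denominator: 1 + 0.4489 = 1.4489
u = 1.34/1.4489 = 0.9248c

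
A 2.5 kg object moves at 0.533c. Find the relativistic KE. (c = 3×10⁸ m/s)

γ = 1/√(1 - 0.533²) = 1.18187
γ - 1 = 0.18187
KE = (γ-1)mc² = 0.18187 × 2.5 × (3×10⁸)² = 4.092×10¹⁶ J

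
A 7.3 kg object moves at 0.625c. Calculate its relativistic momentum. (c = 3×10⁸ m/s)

γ = 1/√(1 - 0.625²) = 1.281
v = 0.625 × 3×10⁸ = 1.875×10⁸ m/s
p = γmv = 1.281 × 7.3 × 1.875×10⁸ = 1.753×10⁹ kg·m/s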